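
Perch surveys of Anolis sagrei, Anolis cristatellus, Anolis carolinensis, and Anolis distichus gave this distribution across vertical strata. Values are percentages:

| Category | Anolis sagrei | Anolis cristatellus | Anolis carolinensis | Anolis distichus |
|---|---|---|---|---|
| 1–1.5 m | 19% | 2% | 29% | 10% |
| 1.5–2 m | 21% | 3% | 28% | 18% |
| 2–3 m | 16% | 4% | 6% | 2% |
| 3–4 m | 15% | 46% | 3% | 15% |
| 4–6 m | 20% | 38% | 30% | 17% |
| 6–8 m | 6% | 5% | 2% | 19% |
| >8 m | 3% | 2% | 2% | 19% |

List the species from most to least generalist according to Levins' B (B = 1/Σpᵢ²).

Anolis distichus > Anolis sagrei > Anolis carolinensis > Anolis cristatellus

Convert percentages to proportions (divide by 100).
Σp_sagrᵢ² = 0.19² + 0.21² + 0.16² + 0.15² + 0.20² + 0.06² + 0.03² = 0.0361 + 0.0441 + 0.0256 + 0.0225 + 0.0400 + 0.0036 + 0.0009 = 0.1728
B_sagr = 1 / 0.1728 = 5.7870
Σp_crisᵢ² = 0.02² + 0.03² + 0.04² + 0.46² + 0.38² + 0.05² + 0.02² = 0.0004 + 0.0009 + 0.0016 + 0.2116 + 0.1444 + 0.0025 + 0.0004 = 0.3618
B_cris = 1 / 0.3618 = 2.7640
Σp_caroᵢ² = 0.29² + 0.28² + 0.06² + 0.03² + 0.30² + 0.02² + 0.02² = 0.0841 + 0.0784 + 0.0036 + 0.0009 + 0.0900 + 0.0004 + 0.0004 = 0.2578
B_caro = 1 / 0.2578 = 3.8790
Σp_distᵢ² = 0.10² + 0.18² + 0.02² + 0.15² + 0.17² + 0.19² + 0.19² = 0.0100 + 0.0324 + 0.0004 + 0.0225 + 0.0289 + 0.0361 + 0.0361 = 0.1664
B_dist = 1 / 0.1664 = 6.0096
Ranking by B (broadest → narrowest): Anolis distichus (6.01) > Anolis sagrei (5.79) > Anolis carolinensis (3.88) > Anolis cristatellus (2.76)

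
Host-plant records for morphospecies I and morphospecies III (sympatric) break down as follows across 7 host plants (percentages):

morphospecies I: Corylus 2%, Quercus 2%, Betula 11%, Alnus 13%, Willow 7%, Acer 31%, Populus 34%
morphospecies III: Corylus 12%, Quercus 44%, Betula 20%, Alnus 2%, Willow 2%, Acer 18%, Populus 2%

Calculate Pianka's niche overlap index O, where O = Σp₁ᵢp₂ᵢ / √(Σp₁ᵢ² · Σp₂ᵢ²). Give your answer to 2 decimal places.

0.38

Convert percentages to proportions (divide by 100).
Σ p₁ᵢp₂ᵢ = 0.0024 + 0.0088 + 0.0220 + 0.0026 + 0.0014 + 0.0558 + 0.0068 = 0.0998
Σp_1ᵢ² = 0.02² + 0.02² + 0.11² + 0.13² + 0.07² + 0.31² + 0.34² = 0.0004 + 0.0004 + 0.0121 + 0.0169 + 0.0049 + 0.0961 + 0.1156 = 0.2464
Σp_2ᵢ² = 0.12² + 0.44² + 0.20² + 0.02² + 0.02² + 0.18² + 0.02² = 0.0144 + 0.1936 + 0.0400 + 0.0004 + 0.0004 + 0.0324 + 0.0004 = 0.2816
O = 0.0998 / √(0.2464 × 0.2816) = 0.0998 / 0.26341 = 0.3789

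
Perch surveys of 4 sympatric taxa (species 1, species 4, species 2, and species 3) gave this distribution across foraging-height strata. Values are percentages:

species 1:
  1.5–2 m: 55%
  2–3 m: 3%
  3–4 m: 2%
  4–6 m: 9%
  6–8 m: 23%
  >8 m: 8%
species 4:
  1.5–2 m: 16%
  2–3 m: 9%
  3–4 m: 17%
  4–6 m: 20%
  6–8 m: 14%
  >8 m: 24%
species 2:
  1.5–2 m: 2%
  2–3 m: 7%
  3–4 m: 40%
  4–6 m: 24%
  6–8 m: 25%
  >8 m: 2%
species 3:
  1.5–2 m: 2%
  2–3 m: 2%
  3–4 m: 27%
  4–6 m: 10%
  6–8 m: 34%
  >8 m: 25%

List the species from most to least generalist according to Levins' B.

Convert percentages to proportions (divide by 100).
Σp_1ᵢ² = 0.55² + 0.03² + 0.02² + 0.09² + 0.23² + 0.08² = 0.3025 + 0.0009 + 0.0004 + 0.0081 + 0.0529 + 0.0064 = 0.3712
B_1 = 1 / 0.3712 = 2.6940
Σp_4ᵢ² = 0.16² + 0.09² + 0.17² + 0.20² + 0.14² + 0.24² = 0.0256 + 0.0081 + 0.0289 + 0.0400 + 0.0196 + 0.0576 = 0.1798
B_4 = 1 / 0.1798 = 5.5617
Σp_2ᵢ² = 0.02² + 0.07² + 0.40² + 0.24² + 0.25² + 0.02² = 0.0004 + 0.0049 + 0.1600 + 0.0576 + 0.0625 + 0.0004 = 0.2858
B_2 = 1 / 0.2858 = 3.4990
Σp_3ᵢ² = 0.02² + 0.02² + 0.27² + 0.10² + 0.34² + 0.25² = 0.0004 + 0.0004 + 0.0729 + 0.0100 + 0.1156 + 0.0625 = 0.2618
B_3 = 1 / 0.2618 = 3.8197
Ranking by B (broadest → narrowest): species 4 (5.56) > species 3 (3.82) > species 2 (3.50) > species 1 (2.69)

species 4 > species 3 > species 2 > species 1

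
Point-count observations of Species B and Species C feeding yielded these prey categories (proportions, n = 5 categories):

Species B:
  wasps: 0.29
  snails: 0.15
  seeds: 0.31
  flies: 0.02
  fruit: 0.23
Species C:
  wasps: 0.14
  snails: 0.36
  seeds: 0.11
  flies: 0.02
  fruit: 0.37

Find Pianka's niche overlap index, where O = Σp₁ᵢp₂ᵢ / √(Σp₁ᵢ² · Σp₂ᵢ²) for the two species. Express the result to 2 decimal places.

0.77

Σ p₁ᵢp₂ᵢ = 0.0406 + 0.0540 + 0.0341 + 0.0004 + 0.0851 = 0.2142
Σp_1ᵢ² = 0.29² + 0.15² + 0.31² + 0.02² + 0.23² = 0.0841 + 0.0225 + 0.0961 + 0.0004 + 0.0529 = 0.2560
Σp_2ᵢ² = 0.14² + 0.36² + 0.11² + 0.02² + 0.37² = 0.0196 + 0.1296 + 0.0121 + 0.0004 + 0.1369 = 0.2986
O = 0.2142 / √(0.2560 × 0.2986) = 0.2142 / 0.27648 = 0.7747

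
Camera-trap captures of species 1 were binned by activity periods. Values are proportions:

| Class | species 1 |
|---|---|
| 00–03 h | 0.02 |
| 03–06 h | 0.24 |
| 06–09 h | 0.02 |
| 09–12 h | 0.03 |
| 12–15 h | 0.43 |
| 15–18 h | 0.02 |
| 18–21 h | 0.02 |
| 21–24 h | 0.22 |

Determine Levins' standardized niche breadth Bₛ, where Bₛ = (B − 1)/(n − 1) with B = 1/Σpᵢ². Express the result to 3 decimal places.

0.344

Σpᵢ² = 0.02² + 0.24² + 0.02² + 0.03² + 0.43² + 0.02² + 0.02² + 0.22² = 0.0004 + 0.0576 + 0.0004 + 0.0009 + 0.1849 + 0.0004 + 0.0004 + 0.0484 = 0.2934
B = 1 / 0.2934 = 3.40832
Bₛ = (B − 1)/(n − 1) = (3.40832 − 1)/(8 − 1) = 2.40832/7 = 0.34405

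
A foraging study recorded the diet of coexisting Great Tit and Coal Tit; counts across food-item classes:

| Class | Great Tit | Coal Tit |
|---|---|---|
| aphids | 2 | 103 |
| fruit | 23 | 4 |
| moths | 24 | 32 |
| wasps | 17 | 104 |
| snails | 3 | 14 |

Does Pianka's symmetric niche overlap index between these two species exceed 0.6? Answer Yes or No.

Proportions for Great Tit (n=69): 2/69=0.0290, 23/69=0.3333, 24/69=0.3478, 17/69=0.2464, 3/69=0.0435
Proportions for Coal Tit (n=257): 103/257=0.4008, 4/257=0.0156, 32/257=0.1245, 104/257=0.4047, 14/257=0.0545
Σ p₁ᵢp₂ᵢ = 0.011623 + 0.005199 + 0.043301 + 0.099718 + 0.002371 = 0.162212
Σp_1ᵢ² = 0.0290² + 0.3333² + 0.3478² + 0.2464² + 0.0435² = 0.000841 + 0.111089 + 0.120965 + 0.060713 + 0.001892 = 0.295500
Σp_2ᵢ² = 0.4008² + 0.0156² + 0.1245² + 0.4047² + 0.0545² = 0.160641 + 0.000243 + 0.015500 + 0.163782 + 0.002970 = 0.343136
O = 0.162212 / √(0.295500 × 0.343136) = 0.162212 / 0.3184285 = 0.5094
O = 0.5094 < 0.6 → No.

No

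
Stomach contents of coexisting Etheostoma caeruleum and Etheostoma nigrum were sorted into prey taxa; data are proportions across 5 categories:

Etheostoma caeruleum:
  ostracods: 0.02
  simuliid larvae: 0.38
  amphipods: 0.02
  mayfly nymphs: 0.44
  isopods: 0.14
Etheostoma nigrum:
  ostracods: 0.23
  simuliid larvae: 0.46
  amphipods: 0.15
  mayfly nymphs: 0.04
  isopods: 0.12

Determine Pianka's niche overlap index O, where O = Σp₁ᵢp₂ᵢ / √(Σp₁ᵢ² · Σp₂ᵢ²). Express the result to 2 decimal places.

0.66

Σ p₁ᵢp₂ᵢ = 0.0046 + 0.1748 + 0.0030 + 0.0176 + 0.0168 = 0.2168
Σp_1ᵢ² = 0.02² + 0.38² + 0.02² + 0.44² + 0.14² = 0.0004 + 0.1444 + 0.0004 + 0.1936 + 0.0196 = 0.3584
Σp_2ᵢ² = 0.23² + 0.46² + 0.15² + 0.04² + 0.12² = 0.0529 + 0.2116 + 0.0225 + 0.0016 + 0.0144 = 0.3030
O = 0.2168 / √(0.3584 × 0.3030) = 0.2168 / 0.32954 = 0.6579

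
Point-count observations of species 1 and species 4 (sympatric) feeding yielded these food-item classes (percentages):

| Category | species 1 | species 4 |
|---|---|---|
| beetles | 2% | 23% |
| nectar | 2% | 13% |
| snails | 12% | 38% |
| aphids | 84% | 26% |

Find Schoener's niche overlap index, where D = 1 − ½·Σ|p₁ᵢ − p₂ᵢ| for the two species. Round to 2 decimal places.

Convert percentages to proportions (divide by 100).
Σ|p₁ᵢ − p₂ᵢ| = 0.21 + 0.11 + 0.26 + 0.58 = 1.16
D = 1 − ½ × 1.16 = 1 − 0.580 = 0.4200

0.42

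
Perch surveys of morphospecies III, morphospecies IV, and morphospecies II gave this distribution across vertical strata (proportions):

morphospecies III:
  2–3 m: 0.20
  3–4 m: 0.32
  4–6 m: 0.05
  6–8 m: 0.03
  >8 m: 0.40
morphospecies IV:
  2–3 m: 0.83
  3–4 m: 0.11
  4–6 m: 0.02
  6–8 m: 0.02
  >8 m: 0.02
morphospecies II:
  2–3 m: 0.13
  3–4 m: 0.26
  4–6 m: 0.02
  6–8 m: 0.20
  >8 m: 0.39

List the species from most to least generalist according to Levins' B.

morphospecies II > morphospecies III > morphospecies IV

Σp_IIIᵢ² = 0.20² + 0.32² + 0.05² + 0.03² + 0.40² = 0.0400 + 0.1024 + 0.0025 + 0.0009 + 0.1600 = 0.3058
B_III = 1 / 0.3058 = 3.2701
Σp_IVᵢ² = 0.83² + 0.11² + 0.02² + 0.02² + 0.02² = 0.6889 + 0.0121 + 0.0004 + 0.0004 + 0.0004 = 0.7022
B_IV = 1 / 0.7022 = 1.4241
Σp_IIᵢ² = 0.13² + 0.26² + 0.02² + 0.20² + 0.39² = 0.0169 + 0.0676 + 0.0004 + 0.0400 + 0.1521 = 0.2770
B_II = 1 / 0.2770 = 3.6101
Ranking by B (broadest → narrowest): morphospecies II (3.61) > morphospecies III (3.27) > morphospecies IV (1.42)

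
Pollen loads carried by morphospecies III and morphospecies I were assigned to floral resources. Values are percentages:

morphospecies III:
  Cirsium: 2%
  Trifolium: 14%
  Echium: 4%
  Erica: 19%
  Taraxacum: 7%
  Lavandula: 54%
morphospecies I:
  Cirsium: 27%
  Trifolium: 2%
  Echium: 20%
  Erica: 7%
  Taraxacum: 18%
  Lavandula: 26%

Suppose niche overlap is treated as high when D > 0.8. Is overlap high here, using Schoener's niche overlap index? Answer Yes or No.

No

Convert percentages to proportions (divide by 100).
Σ|p₁ᵢ − p₂ᵢ| = 0.25 + 0.12 + 0.16 + 0.12 + 0.11 + 0.28 = 1.04
D = 1 − ½ × 1.04 = 1 − 0.520 = 0.4800
D = 0.4800 < 0.8 → No.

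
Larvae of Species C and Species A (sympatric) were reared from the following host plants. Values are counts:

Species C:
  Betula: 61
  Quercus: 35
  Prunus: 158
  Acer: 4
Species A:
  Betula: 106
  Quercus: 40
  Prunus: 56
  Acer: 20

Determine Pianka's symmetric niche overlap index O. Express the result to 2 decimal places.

Proportions for Species C (n=258): 61/258=0.2364, 35/258=0.1357, 158/258=0.6124, 4/258=0.0155
Proportions for Species A (n=222): 106/222=0.4775, 40/222=0.1802, 56/222=0.2523, 20/222=0.0901
Σ p₁ᵢp₂ᵢ = 0.112881 + 0.024453 + 0.154509 + 0.001397 = 0.293240
Σp_1ᵢ² = 0.2364² + 0.1357² + 0.6124² + 0.0155² = 0.055885 + 0.018414 + 0.375034 + 0.000240 = 0.449573
Σp_2ᵢ² = 0.4775² + 0.1802² + 0.2523² + 0.0901² = 0.228006 + 0.032472 + 0.063655 + 0.008118 = 0.332251
O = 0.293240 / √(0.449573 × 0.332251) = 0.293240 / 0.3864855 = 0.7587

0.76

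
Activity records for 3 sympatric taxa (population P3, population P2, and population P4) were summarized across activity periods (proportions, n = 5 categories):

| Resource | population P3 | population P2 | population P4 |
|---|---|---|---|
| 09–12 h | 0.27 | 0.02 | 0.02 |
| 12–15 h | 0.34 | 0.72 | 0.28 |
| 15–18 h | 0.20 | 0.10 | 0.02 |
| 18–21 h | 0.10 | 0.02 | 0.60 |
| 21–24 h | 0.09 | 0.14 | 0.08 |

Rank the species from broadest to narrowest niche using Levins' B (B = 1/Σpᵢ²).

population P3 > population P4 > population P2

Σp_P3ᵢ² = 0.27² + 0.34² + 0.20² + 0.10² + 0.09² = 0.0729 + 0.1156 + 0.0400 + 0.0100 + 0.0081 = 0.2466
B_P3 = 1 / 0.2466 = 4.0552
Σp_P2ᵢ² = 0.02² + 0.72² + 0.10² + 0.02² + 0.14² = 0.0004 + 0.5184 + 0.0100 + 0.0004 + 0.0196 = 0.5488
B_P2 = 1 / 0.5488 = 1.8222
Σp_P4ᵢ² = 0.02² + 0.28² + 0.02² + 0.60² + 0.08² = 0.0004 + 0.0784 + 0.0004 + 0.3600 + 0.0064 = 0.4456
B_P4 = 1 / 0.4456 = 2.2442
Ranking by B (broadest → narrowest): population P3 (4.06) > population P4 (2.24) > population P2 (1.82)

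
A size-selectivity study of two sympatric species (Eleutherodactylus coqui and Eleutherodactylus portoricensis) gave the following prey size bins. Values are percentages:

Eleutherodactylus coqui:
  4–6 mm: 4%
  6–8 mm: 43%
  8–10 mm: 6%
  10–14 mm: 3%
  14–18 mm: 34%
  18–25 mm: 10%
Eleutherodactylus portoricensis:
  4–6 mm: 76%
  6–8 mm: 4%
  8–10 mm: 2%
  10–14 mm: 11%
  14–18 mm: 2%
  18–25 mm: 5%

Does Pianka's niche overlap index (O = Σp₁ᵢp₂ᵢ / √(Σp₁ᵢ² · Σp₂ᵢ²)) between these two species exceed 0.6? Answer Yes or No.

Convert percentages to proportions (divide by 100).
Σ p₁ᵢp₂ᵢ = 0.0304 + 0.0172 + 0.0012 + 0.0033 + 0.0068 + 0.0050 = 0.0639
Σp_1ᵢ² = 0.04² + 0.43² + 0.06² + 0.03² + 0.34² + 0.10² = 0.0016 + 0.1849 + 0.0036 + 0.0009 + 0.1156 + 0.0100 = 0.3166
Σp_2ᵢ² = 0.76² + 0.04² + 0.02² + 0.11² + 0.02² + 0.05² = 0.5776 + 0.0016 + 0.0004 + 0.0121 + 0.0004 + 0.0025 = 0.5946
O = 0.0639 / √(0.3166 × 0.5946) = 0.0639 / 0.43388 = 0.1473
O = 0.1473 < 0.6 → No.

No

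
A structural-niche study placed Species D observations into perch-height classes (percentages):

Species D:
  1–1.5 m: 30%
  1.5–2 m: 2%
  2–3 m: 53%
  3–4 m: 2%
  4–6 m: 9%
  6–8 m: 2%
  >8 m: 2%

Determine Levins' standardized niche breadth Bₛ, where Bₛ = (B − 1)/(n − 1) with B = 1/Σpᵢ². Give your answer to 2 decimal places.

0.27

Convert percentages to proportions (divide by 100).
Σpᵢ² = 0.30² + 0.02² + 0.53² + 0.02² + 0.09² + 0.02² + 0.02² = 0.0900 + 0.0004 + 0.2809 + 0.0004 + 0.0081 + 0.0004 + 0.0004 = 0.3806
B = 1 / 0.3806 = 2.6274
Bₛ = (B − 1)/(n − 1) = (2.6274 − 1)/(7 − 1) = 1.6274/6 = 0.2712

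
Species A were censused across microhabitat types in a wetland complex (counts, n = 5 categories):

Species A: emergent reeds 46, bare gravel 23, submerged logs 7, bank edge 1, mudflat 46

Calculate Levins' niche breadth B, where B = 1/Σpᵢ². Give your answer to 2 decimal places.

Proportions for Species A (n=123): 46/123=0.3740, 23/123=0.1870, 7/123=0.0569, 1/123=0.0081, 46/123=0.3740
Σpᵢ² = 0.3740² + 0.1870² + 0.0569² + 0.0081² + 0.3740² = 0.139876 + 0.034969 + 0.003238 + 0.000066 + 0.139876 = 0.318025
B = 1 / 0.318025 = 3.1444

3.14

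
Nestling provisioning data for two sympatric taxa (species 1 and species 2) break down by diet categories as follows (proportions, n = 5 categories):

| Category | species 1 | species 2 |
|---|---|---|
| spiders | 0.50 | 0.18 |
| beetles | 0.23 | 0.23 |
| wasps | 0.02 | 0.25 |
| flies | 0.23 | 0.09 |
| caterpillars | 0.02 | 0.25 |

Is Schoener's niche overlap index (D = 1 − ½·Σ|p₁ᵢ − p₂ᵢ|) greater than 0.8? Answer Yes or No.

Σ|p₁ᵢ − p₂ᵢ| = 0.32 + 0.00 + 0.23 + 0.14 + 0.23 = 0.92
D = 1 − ½ × 0.92 = 1 − 0.460 = 0.5400
D = 0.5400 < 0.8 → No.

No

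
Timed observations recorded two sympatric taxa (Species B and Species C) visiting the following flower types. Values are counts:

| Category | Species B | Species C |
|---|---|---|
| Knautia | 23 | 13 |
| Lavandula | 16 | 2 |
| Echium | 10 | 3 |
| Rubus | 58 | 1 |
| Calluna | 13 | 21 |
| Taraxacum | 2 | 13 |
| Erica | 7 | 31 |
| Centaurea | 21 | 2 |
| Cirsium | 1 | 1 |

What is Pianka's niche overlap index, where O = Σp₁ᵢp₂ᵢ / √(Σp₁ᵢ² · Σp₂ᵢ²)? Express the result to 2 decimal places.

0.33

Proportions for Species B (n=151): 23/151=0.1523, 16/151=0.1060, 10/151=0.0662, 58/151=0.3841, 13/151=0.0861, 2/151=0.0132, 7/151=0.0464, 21/151=0.1391, 1/151=0.0066
Proportions for Species C (n=87): 13/87=0.1494, 2/87=0.0230, 3/87=0.0345, 1/87=0.0115, 21/87=0.2414, 13/87=0.1494, 31/87=0.3563, 2/87=0.0230, 1/87=0.0115
Σ p₁ᵢp₂ᵢ = 0.022754 + 0.002438 + 0.002284 + 0.004417 + 0.020785 + 0.001972 + 0.016532 + 0.003199 + 0.000076 = 0.074457
Σp_1ᵢ² = 0.1523² + 0.1060² + 0.0662² + 0.3841² + 0.0861² + 0.0132² + 0.0464² + 0.1391² + 0.0066² = 0.023195 + 0.011236 + 0.004382 + 0.147533 + 0.007413 + 0.000174 + 0.002153 + 0.019349 + 0.000044 = 0.215479
Σp_2ᵢ² = 0.1494² + 0.0230² + 0.0345² + 0.0115² + 0.2414² + 0.1494² + 0.3563² + 0.0230² + 0.0115² = 0.022320 + 0.000529 + 0.001190 + 0.000132 + 0.058274 + 0.022320 + 0.126950 + 0.000529 + 0.000132 = 0.232376
O = 0.074457 / √(0.215479 × 0.232376) = 0.074457 / 0.2237681 = 0.3327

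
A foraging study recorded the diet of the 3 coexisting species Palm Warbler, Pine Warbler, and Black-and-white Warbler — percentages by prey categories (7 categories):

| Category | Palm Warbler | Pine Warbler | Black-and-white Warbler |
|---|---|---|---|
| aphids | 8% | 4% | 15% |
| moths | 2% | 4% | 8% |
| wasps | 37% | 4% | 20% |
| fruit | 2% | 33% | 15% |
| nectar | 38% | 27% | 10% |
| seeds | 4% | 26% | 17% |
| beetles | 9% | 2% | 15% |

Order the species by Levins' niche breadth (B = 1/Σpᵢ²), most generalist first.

Convert percentages to proportions (divide by 100).
Σp_Palmᵢ² = 0.08² + 0.02² + 0.37² + 0.02² + 0.38² + 0.04² + 0.09² = 0.0064 + 0.0004 + 0.1369 + 0.0004 + 0.1444 + 0.0016 + 0.0081 = 0.2982
B_Palm = 1 / 0.2982 = 3.3535
Σp_Pineᵢ² = 0.04² + 0.04² + 0.04² + 0.33² + 0.27² + 0.26² + 0.02² = 0.0016 + 0.0016 + 0.0016 + 0.1089 + 0.0729 + 0.0676 + 0.0004 = 0.2546
B_Pine = 1 / 0.2546 = 3.9277
Σp_Blacᵢ² = 0.15² + 0.08² + 0.20² + 0.15² + 0.10² + 0.17² + 0.15² = 0.0225 + 0.0064 + 0.0400 + 0.0225 + 0.0100 + 0.0289 + 0.0225 = 0.1528
B_Blac = 1 / 0.1528 = 6.5445
Ranking by B (broadest → narrowest): Black-and-white Warbler (6.54) > Pine Warbler (3.93) > Palm Warbler (3.35)

Black-and-white Warbler > Pine Warbler > Palm Warbler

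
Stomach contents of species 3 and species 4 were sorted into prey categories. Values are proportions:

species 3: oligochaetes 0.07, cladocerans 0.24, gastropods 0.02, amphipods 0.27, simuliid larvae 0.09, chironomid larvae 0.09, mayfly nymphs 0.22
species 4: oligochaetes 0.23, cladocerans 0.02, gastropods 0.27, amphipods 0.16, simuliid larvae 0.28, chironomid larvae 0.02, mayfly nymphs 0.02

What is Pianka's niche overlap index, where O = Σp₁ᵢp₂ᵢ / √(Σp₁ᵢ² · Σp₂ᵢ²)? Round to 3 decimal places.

Σ p₁ᵢp₂ᵢ = 0.0161 + 0.0048 + 0.0054 + 0.0432 + 0.0252 + 0.0018 + 0.0044 = 0.1009
Σp_1ᵢ² = 0.07² + 0.24² + 0.02² + 0.27² + 0.09² + 0.09² + 0.22² = 0.0049 + 0.0576 + 0.0004 + 0.0729 + 0.0081 + 0.0081 + 0.0484 = 0.2004
Σp_2ᵢ² = 0.23² + 0.02² + 0.27² + 0.16² + 0.28² + 0.02² + 0.02² = 0.0529 + 0.0004 + 0.0729 + 0.0256 + 0.0784 + 0.0004 + 0.0004 = 0.2310
O = 0.1009 / √(0.2004 × 0.2310) = 0.1009 / 0.215157 = 0.46896

0.469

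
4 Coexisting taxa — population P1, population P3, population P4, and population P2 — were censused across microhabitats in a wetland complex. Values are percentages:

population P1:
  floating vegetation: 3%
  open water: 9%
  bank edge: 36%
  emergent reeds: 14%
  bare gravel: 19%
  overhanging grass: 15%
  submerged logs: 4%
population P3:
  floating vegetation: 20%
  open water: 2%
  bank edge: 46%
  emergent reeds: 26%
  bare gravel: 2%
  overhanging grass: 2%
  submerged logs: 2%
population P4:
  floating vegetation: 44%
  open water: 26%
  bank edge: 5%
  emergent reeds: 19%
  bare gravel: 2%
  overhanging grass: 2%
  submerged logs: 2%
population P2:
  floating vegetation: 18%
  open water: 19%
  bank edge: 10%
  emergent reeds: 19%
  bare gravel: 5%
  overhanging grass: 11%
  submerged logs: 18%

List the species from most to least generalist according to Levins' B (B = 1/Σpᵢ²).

Convert percentages to proportions (divide by 100).
Σp_P1ᵢ² = 0.03² + 0.09² + 0.36² + 0.14² + 0.19² + 0.15² + 0.04² = 0.0009 + 0.0081 + 0.1296 + 0.0196 + 0.0361 + 0.0225 + 0.0016 = 0.2184
B_P1 = 1 / 0.2184 = 4.5788
Σp_P3ᵢ² = 0.20² + 0.02² + 0.46² + 0.26² + 0.02² + 0.02² + 0.02² = 0.0400 + 0.0004 + 0.2116 + 0.0676 + 0.0004 + 0.0004 + 0.0004 = 0.3208
B_P3 = 1 / 0.3208 = 3.1172
Σp_P4ᵢ² = 0.44² + 0.26² + 0.05² + 0.19² + 0.02² + 0.02² + 0.02² = 0.1936 + 0.0676 + 0.0025 + 0.0361 + 0.0004 + 0.0004 + 0.0004 = 0.3010
B_P4 = 1 / 0.3010 = 3.3223
Σp_P2ᵢ² = 0.18² + 0.19² + 0.10² + 0.19² + 0.05² + 0.11² + 0.18² = 0.0324 + 0.0361 + 0.0100 + 0.0361 + 0.0025 + 0.0121 + 0.0324 = 0.1616
B_P2 = 1 / 0.1616 = 6.1881
Ranking by B (broadest → narrowest): population P2 (6.19) > population P1 (4.58) > population P4 (3.32) > population P3 (3.12)

population P2 > population P1 > population P4 > population P3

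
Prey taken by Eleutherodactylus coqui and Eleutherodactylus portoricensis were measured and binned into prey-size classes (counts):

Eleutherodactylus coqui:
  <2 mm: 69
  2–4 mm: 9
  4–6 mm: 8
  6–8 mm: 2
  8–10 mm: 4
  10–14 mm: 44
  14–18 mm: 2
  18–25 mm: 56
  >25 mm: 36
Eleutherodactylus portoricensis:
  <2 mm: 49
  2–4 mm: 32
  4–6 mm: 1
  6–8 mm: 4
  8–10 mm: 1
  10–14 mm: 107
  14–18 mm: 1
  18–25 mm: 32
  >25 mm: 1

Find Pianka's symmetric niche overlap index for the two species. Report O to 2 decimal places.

Proportions for Eleutherodactylus coqui (n=230): 69/230=0.3000, 9/230=0.0391, 8/230=0.0348, 2/230=0.0087, 4/230=0.0174, 44/230=0.1913, 2/230=0.0087, 56/230=0.2435, 36/230=0.1565
Proportions for Eleutherodactylus portoricensis (n=228): 49/228=0.2149, 32/228=0.1404, 1/228=0.0044, 4/228=0.0175, 1/228=0.0044, 107/228=0.4693, 1/228=0.0044, 32/228=0.1404, 1/228=0.0044
Σ p₁ᵢp₂ᵢ = 0.064470 + 0.005490 + 0.000153 + 0.000152 + 0.000077 + 0.089777 + 0.000038 + 0.034187 + 0.000689 = 0.195033
Σp_1ᵢ² = 0.3000² + 0.0391² + 0.0348² + 0.0087² + 0.0174² + 0.1913² + 0.0087² + 0.2435² + 0.1565² = 0.090000 + 0.001529 + 0.001211 + 0.000076 + 0.000303 + 0.036596 + 0.000076 + 0.059292 + 0.024492 = 0.213575
Σp_2ᵢ² = 0.2149² + 0.1404² + 0.0044² + 0.0175² + 0.0044² + 0.4693² + 0.0044² + 0.1404² + 0.0044² = 0.046182 + 0.019712 + 0.000019 + 0.000306 + 0.000019 + 0.220242 + 0.000019 + 0.019712 + 0.000019 = 0.306230
O = 0.195033 / √(0.213575 × 0.306230) = 0.195033 / 0.2557402 = 0.7626

0.76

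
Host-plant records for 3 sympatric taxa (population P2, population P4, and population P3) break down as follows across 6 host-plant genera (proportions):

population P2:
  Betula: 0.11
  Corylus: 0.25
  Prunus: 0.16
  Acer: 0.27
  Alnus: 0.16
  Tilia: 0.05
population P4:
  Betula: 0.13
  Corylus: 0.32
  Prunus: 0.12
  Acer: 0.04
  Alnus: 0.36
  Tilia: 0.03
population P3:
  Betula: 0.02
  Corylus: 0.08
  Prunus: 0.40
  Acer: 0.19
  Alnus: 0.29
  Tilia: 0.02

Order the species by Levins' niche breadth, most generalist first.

Σp_P2ᵢ² = 0.11² + 0.25² + 0.16² + 0.27² + 0.16² + 0.05² = 0.0121 + 0.0625 + 0.0256 + 0.0729 + 0.0256 + 0.0025 = 0.2012
B_P2 = 1 / 0.2012 = 4.9702
Σp_P4ᵢ² = 0.13² + 0.32² + 0.12² + 0.04² + 0.36² + 0.03² = 0.0169 + 0.1024 + 0.0144 + 0.0016 + 0.1296 + 0.0009 = 0.2658
B_P4 = 1 / 0.2658 = 3.7622
Σp_P3ᵢ² = 0.02² + 0.08² + 0.40² + 0.19² + 0.29² + 0.02² = 0.0004 + 0.0064 + 0.1600 + 0.0361 + 0.0841 + 0.0004 = 0.2874
B_P3 = 1 / 0.2874 = 3.4795
Ranking by B (broadest → narrowest): population P2 (4.97) > population P4 (3.76) > population P3 (3.48)

population P2 > population P4 > population P3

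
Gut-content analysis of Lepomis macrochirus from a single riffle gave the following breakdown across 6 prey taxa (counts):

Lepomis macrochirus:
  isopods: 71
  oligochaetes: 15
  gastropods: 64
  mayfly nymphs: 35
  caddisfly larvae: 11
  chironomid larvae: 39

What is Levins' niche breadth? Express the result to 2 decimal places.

4.52

Proportions for Lepomis macrochirus (n=235): 71/235=0.3021, 15/235=0.0638, 64/235=0.2723, 35/235=0.1489, 11/235=0.0468, 39/235=0.1660
Σpᵢ² = 0.3021² + 0.0638² + 0.2723² + 0.1489² + 0.0468² + 0.1660² = 0.091264 + 0.004070 + 0.074147 + 0.022171 + 0.002190 + 0.027556 = 0.221398
B = 1 / 0.221398 = 4.5168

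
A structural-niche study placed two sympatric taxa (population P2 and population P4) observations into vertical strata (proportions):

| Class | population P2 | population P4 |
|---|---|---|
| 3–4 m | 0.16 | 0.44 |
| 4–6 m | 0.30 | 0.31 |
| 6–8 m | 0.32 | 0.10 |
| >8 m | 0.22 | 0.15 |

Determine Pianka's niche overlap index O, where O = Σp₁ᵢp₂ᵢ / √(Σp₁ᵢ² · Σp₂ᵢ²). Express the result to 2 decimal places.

0.78

Σ p₁ᵢp₂ᵢ = 0.0704 + 0.0930 + 0.0320 + 0.0330 = 0.2284
Σp_1ᵢ² = 0.16² + 0.30² + 0.32² + 0.22² = 0.0256 + 0.0900 + 0.1024 + 0.0484 = 0.2664
Σp_2ᵢ² = 0.44² + 0.31² + 0.10² + 0.15² = 0.1936 + 0.0961 + 0.0100 + 0.0225 = 0.3222
O = 0.2284 / √(0.2664 × 0.3222) = 0.2284 / 0.29297 = 0.7796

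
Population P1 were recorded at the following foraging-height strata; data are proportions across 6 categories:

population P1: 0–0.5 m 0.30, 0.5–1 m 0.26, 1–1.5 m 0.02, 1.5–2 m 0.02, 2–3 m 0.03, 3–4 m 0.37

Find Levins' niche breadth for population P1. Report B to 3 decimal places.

Σpᵢ² = 0.30² + 0.26² + 0.02² + 0.02² + 0.03² + 0.37² = 0.0900 + 0.0676 + 0.0004 + 0.0004 + 0.0009 + 0.1369 = 0.2962
B = 1 / 0.2962 = 3.37610

3.376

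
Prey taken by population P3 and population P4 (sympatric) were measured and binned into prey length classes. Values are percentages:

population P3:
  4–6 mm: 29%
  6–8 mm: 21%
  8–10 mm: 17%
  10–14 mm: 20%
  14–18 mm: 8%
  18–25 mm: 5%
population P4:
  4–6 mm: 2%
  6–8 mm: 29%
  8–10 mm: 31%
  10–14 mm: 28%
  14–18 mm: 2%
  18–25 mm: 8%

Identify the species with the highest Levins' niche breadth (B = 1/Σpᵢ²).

population P3

Convert percentages to proportions (divide by 100).
Σp_P3ᵢ² = 0.29² + 0.21² + 0.17² + 0.20² + 0.08² + 0.05² = 0.0841 + 0.0441 + 0.0289 + 0.0400 + 0.0064 + 0.0025 = 0.2060
B_P3 = 1 / 0.2060 = 4.8544
Σp_P4ᵢ² = 0.02² + 0.29² + 0.31² + 0.28² + 0.02² + 0.08² = 0.0004 + 0.0841 + 0.0961 + 0.0784 + 0.0004 + 0.0064 = 0.2658
B_P4 = 1 / 0.2658 = 3.7622
Highest B → broadest niche (most generalist): population P3 (B = 4.85).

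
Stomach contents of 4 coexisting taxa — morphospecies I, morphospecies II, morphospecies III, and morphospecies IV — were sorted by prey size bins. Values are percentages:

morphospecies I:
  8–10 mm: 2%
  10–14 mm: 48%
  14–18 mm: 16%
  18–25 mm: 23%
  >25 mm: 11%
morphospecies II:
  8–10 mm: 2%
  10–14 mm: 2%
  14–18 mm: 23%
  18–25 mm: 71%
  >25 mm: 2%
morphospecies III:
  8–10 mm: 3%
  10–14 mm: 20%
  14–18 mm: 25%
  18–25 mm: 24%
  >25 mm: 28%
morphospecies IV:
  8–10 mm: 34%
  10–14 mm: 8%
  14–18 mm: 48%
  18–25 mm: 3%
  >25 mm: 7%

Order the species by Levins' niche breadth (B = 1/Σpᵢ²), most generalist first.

morphospecies III > morphospecies I > morphospecies IV > morphospecies II

Convert percentages to proportions (divide by 100).
Σp_Iᵢ² = 0.02² + 0.48² + 0.16² + 0.23² + 0.11² = 0.0004 + 0.2304 + 0.0256 + 0.0529 + 0.0121 = 0.3214
B_I = 1 / 0.3214 = 3.1114
Σp_IIᵢ² = 0.02² + 0.02² + 0.23² + 0.71² + 0.02² = 0.0004 + 0.0004 + 0.0529 + 0.5041 + 0.0004 = 0.5582
B_II = 1 / 0.5582 = 1.7915
Σp_IIIᵢ² = 0.03² + 0.20² + 0.25² + 0.24² + 0.28² = 0.0009 + 0.0400 + 0.0625 + 0.0576 + 0.0784 = 0.2394
B_III = 1 / 0.2394 = 4.1771
Σp_IVᵢ² = 0.34² + 0.08² + 0.48² + 0.03² + 0.07² = 0.1156 + 0.0064 + 0.2304 + 0.0009 + 0.0049 = 0.3582
B_IV = 1 / 0.3582 = 2.7917
Ranking by B (broadest → narrowest): morphospecies III (4.18) > morphospecies I (3.11) > morphospecies IV (2.79) > morphospecies II (1.79)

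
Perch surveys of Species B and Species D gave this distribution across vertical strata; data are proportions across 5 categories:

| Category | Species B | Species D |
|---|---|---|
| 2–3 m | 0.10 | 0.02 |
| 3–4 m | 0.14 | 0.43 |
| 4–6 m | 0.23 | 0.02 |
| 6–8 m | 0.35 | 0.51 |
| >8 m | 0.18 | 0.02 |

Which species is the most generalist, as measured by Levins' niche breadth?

Σp_Bᵢ² = 0.10² + 0.14² + 0.23² + 0.35² + 0.18² = 0.0100 + 0.0196 + 0.0529 + 0.1225 + 0.0324 = 0.2374
B_B = 1 / 0.2374 = 4.2123
Σp_Dᵢ² = 0.02² + 0.43² + 0.02² + 0.51² + 0.02² = 0.0004 + 0.1849 + 0.0004 + 0.2601 + 0.0004 = 0.4462
B_D = 1 / 0.4462 = 2.2411
Highest B → broadest niche (most generalist): Species B (B = 4.21).

Species B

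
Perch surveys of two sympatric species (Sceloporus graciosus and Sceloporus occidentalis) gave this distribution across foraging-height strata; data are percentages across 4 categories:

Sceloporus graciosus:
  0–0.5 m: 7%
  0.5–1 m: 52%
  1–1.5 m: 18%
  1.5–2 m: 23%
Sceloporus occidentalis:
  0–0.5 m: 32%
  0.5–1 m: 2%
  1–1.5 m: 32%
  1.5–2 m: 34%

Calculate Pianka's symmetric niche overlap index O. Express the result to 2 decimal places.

0.50

Convert percentages to proportions (divide by 100).
Σ p₁ᵢp₂ᵢ = 0.0224 + 0.0104 + 0.0576 + 0.0782 = 0.1686
Σp_1ᵢ² = 0.07² + 0.52² + 0.18² + 0.23² = 0.0049 + 0.2704 + 0.0324 + 0.0529 = 0.3606
Σp_2ᵢ² = 0.32² + 0.02² + 0.32² + 0.34² = 0.1024 + 0.0004 + 0.1024 + 0.1156 = 0.3208
O = 0.1686 / √(0.3606 × 0.3208) = 0.1686 / 0.34012 = 0.4957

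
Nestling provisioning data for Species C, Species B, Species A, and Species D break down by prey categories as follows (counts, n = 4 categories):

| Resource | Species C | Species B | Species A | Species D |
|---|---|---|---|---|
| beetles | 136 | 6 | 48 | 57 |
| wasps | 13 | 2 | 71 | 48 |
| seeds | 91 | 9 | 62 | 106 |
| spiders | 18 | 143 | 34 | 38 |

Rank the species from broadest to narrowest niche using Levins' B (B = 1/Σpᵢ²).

Proportions for Species C (n=258): 136/258=0.5271, 13/258=0.0504, 91/258=0.3527, 18/258=0.0698
Proportions for Species B (n=160): 6/160=0.0375, 2/160=0.0125, 9/160=0.0563, 143/160=0.8938
Proportions for Species A (n=215): 48/215=0.2233, 71/215=0.3302, 62/215=0.2884, 34/215=0.1581
Proportions for Species D (n=249): 57/249=0.2289, 48/249=0.1928, 106/249=0.4257, 38/249=0.1526
Σp_Cᵢ² = 0.5271² + 0.0504² + 0.3527² + 0.0698² = 0.277834 + 0.002540 + 0.124397 + 0.004872 = 0.409643
B_C = 1 / 0.409643 = 2.4411
Σp_Bᵢ² = 0.0375² + 0.0125² + 0.0563² + 0.8938² = 0.001406 + 0.000156 + 0.003170 + 0.798878 = 0.803610
B_B = 1 / 0.803610 = 1.2444
Σp_Aᵢ² = 0.2233² + 0.3302² + 0.2884² + 0.1581² = 0.049863 + 0.109032 + 0.083175 + 0.024996 = 0.267066
B_A = 1 / 0.267066 = 3.7444
Σp_Dᵢ² = 0.2289² + 0.1928² + 0.4257² + 0.1526² = 0.052395 + 0.037172 + 0.181220 + 0.023287 = 0.294074
B_D = 1 / 0.294074 = 3.4005
Ranking by B (broadest → narrowest): Species A (3.74) > Species D (3.40) > Species C (2.44) > Species B (1.24)

Species A > Species D > Species C > Species B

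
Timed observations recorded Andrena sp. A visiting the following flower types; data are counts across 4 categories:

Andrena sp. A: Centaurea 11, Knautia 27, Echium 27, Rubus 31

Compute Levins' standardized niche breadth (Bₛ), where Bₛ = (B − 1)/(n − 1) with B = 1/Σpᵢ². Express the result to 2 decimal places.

0.88

Proportions for Andrena sp. A (n=96): 11/96=0.1146, 27/96=0.2813, 27/96=0.2813, 31/96=0.3229
Σpᵢ² = 0.1146² + 0.2813² + 0.2813² + 0.3229² = 0.013133 + 0.079130 + 0.079130 + 0.104264 = 0.275657
B = 1 / 0.275657 = 3.6277
Bₛ = (B − 1)/(n − 1) = (3.6277 − 1)/(4 − 1) = 2.6277/3 = 0.8759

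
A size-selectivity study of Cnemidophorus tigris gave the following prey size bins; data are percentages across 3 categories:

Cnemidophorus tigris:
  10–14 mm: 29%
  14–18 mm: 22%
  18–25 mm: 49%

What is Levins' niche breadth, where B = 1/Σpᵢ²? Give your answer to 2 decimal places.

Convert percentages to proportions (divide by 100).
Σpᵢ² = 0.29² + 0.22² + 0.49² = 0.0841 + 0.0484 + 0.2401 = 0.3726
B = 1 / 0.3726 = 2.6838

2.68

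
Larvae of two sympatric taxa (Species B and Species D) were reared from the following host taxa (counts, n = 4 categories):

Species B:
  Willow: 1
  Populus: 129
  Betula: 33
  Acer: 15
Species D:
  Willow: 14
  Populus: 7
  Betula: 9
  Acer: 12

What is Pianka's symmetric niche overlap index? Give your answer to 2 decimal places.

0.48

Proportions for Species B (n=178): 1/178=0.0056, 129/178=0.7247, 33/178=0.1854, 15/178=0.0843
Proportions for Species D (n=42): 14/42=0.3333, 7/42=0.1667, 9/42=0.2143, 12/42=0.2857
Σ p₁ᵢp₂ᵢ = 0.001866 + 0.120807 + 0.039731 + 0.024085 = 0.186489
Σp_1ᵢ² = 0.0056² + 0.7247² + 0.1854² + 0.0843² = 0.000031 + 0.525190 + 0.034373 + 0.007106 = 0.566700
Σp_2ᵢ² = 0.3333² + 0.1667² + 0.2143² + 0.2857² = 0.111089 + 0.027789 + 0.045924 + 0.081624 = 0.266426
O = 0.186489 / √(0.566700 × 0.266426) = 0.186489 / 0.3885661 = 0.4799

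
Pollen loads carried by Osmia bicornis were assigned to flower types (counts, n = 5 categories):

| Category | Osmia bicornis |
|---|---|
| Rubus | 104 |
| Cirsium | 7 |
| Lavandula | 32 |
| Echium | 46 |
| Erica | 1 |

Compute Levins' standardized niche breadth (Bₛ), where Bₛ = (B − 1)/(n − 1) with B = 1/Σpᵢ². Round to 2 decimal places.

Proportions for Osmia bicornis (n=190): 104/190=0.5474, 7/190=0.0368, 32/190=0.1684, 46/190=0.2421, 1/190=0.0053
Σpᵢ² = 0.5474² + 0.0368² + 0.1684² + 0.2421² + 0.0053² = 0.299647 + 0.001354 + 0.028359 + 0.058612 + 0.000028 = 0.388000
B = 1 / 0.388000 = 2.5773
Bₛ = (B − 1)/(n − 1) = (2.5773 − 1)/(5 − 1) = 1.5773/4 = 0.3943

0.39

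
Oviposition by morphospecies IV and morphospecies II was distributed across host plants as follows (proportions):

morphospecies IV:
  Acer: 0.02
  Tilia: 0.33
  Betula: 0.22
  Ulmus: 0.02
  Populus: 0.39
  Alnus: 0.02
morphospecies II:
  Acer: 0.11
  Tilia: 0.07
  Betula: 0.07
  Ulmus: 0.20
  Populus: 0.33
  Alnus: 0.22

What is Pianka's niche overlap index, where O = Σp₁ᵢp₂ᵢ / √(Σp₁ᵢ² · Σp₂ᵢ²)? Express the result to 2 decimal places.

Σ p₁ᵢp₂ᵢ = 0.0022 + 0.0231 + 0.0154 + 0.0040 + 0.1287 + 0.0044 = 0.1778
Σp_1ᵢ² = 0.02² + 0.33² + 0.22² + 0.02² + 0.39² + 0.02² = 0.0004 + 0.1089 + 0.0484 + 0.0004 + 0.1521 + 0.0004 = 0.3106
Σp_2ᵢ² = 0.11² + 0.07² + 0.07² + 0.20² + 0.33² + 0.22² = 0.0121 + 0.0049 + 0.0049 + 0.0400 + 0.1089 + 0.0484 = 0.2192
O = 0.1778 / √(0.3106 × 0.2192) = 0.1778 / 0.26093 = 0.6814

0.68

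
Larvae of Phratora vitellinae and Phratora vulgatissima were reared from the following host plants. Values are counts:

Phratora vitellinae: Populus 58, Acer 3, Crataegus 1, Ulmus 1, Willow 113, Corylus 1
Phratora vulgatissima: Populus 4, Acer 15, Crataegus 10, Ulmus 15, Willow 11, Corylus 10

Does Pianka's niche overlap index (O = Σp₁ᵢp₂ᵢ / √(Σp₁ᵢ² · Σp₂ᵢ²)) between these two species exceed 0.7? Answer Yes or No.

Proportions for Phratora vitellinae (n=177): 58/177=0.3277, 3/177=0.0169, 1/177=0.0056, 1/177=0.0056, 113/177=0.6384, 1/177=0.0056
Proportions for Phratora vulgatissima (n=65): 4/65=0.0615, 15/65=0.2308, 10/65=0.1538, 15/65=0.2308, 11/65=0.1692, 10/65=0.1538
Σ p₁ᵢp₂ᵢ = 0.020154 + 0.003901 + 0.000861 + 0.001292 + 0.108017 + 0.000861 = 0.135086
Σp_1ᵢ² = 0.3277² + 0.0169² + 0.0056² + 0.0056² + 0.6384² + 0.0056² = 0.107387 + 0.000286 + 0.000031 + 0.000031 + 0.407555 + 0.000031 = 0.515321
Σp_2ᵢ² = 0.0615² + 0.2308² + 0.1538² + 0.2308² + 0.1692² + 0.1538² = 0.003782 + 0.053269 + 0.023654 + 0.053269 + 0.028629 + 0.023654 = 0.186257
O = 0.135086 / √(0.515321 × 0.186257) = 0.135086 / 0.3098099 = 0.4360
O = 0.4360 < 0.7 → No.

No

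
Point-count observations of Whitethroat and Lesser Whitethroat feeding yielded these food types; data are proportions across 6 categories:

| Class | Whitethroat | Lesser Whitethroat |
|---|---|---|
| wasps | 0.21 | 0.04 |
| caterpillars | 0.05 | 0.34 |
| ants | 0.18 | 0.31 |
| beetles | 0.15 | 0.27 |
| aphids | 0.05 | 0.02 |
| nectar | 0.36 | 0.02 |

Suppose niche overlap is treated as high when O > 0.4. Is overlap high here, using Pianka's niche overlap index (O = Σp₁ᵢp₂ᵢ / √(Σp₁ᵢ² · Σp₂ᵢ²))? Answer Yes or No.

Yes

Σ p₁ᵢp₂ᵢ = 0.0084 + 0.0170 + 0.0558 + 0.0405 + 0.0010 + 0.0072 = 0.1299
Σp_1ᵢ² = 0.21² + 0.05² + 0.18² + 0.15² + 0.05² + 0.36² = 0.0441 + 0.0025 + 0.0324 + 0.0225 + 0.0025 + 0.1296 = 0.2336
Σp_2ᵢ² = 0.04² + 0.34² + 0.31² + 0.27² + 0.02² + 0.02² = 0.0016 + 0.1156 + 0.0961 + 0.0729 + 0.0004 + 0.0004 = 0.2870
O = 0.1299 / √(0.2336 × 0.2870) = 0.1299 / 0.25893 = 0.5017
O = 0.5017 > 0.4 → Yes.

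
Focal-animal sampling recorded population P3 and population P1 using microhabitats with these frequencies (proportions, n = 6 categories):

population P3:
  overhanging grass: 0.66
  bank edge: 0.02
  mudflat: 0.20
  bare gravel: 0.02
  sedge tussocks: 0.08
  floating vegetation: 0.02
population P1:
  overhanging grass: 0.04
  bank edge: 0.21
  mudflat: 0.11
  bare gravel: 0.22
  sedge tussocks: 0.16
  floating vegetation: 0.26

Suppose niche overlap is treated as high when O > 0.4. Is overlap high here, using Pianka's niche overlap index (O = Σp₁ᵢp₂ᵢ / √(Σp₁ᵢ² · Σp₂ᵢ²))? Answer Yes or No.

Σ p₁ᵢp₂ᵢ = 0.0264 + 0.0042 + 0.0220 + 0.0044 + 0.0128 + 0.0052 = 0.0750
Σp_1ᵢ² = 0.66² + 0.02² + 0.20² + 0.02² + 0.08² + 0.02² = 0.4356 + 0.0004 + 0.0400 + 0.0004 + 0.0064 + 0.0004 = 0.4832
Σp_2ᵢ² = 0.04² + 0.21² + 0.11² + 0.22² + 0.16² + 0.26² = 0.0016 + 0.0441 + 0.0121 + 0.0484 + 0.0256 + 0.0676 = 0.1994
O = 0.0750 / √(0.4832 × 0.1994) = 0.0750 / 0.31040 = 0.2416
O = 0.2416 < 0.4 → No.

No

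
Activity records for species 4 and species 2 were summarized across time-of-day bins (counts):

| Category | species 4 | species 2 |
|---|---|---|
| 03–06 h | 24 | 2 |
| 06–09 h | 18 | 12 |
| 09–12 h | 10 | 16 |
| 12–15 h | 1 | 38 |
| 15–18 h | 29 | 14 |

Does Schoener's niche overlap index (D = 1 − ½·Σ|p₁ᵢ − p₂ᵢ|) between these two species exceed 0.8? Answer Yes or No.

Proportions for species 4 (n=82): 24/82=0.2927, 18/82=0.2195, 10/82=0.1220, 1/82=0.0122, 29/82=0.3537
Proportions for species 2 (n=82): 2/82=0.0244, 12/82=0.1463, 16/82=0.1951, 38/82=0.4634, 14/82=0.1707
Σ|p₁ᵢ − p₂ᵢ| = 0.2683 + 0.0732 + 0.0731 + 0.4512 + 0.1830 = 1.0488
D = 1 − ½ × 1.0488 = 1 − 0.52440 = 0.47560
D = 0.47560 < 0.8 → No.

No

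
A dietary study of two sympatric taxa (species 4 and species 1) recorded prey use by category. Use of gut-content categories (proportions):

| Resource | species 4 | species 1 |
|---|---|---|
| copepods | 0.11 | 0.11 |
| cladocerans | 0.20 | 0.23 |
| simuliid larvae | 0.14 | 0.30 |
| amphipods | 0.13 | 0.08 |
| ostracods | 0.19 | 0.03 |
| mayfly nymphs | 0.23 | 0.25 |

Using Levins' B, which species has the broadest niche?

Σp_4ᵢ² = 0.11² + 0.20² + 0.14² + 0.13² + 0.19² + 0.23² = 0.0121 + 0.0400 + 0.0196 + 0.0169 + 0.0361 + 0.0529 = 0.1776
B_4 = 1 / 0.1776 = 5.6306
Σp_1ᵢ² = 0.11² + 0.23² + 0.30² + 0.08² + 0.03² + 0.25² = 0.0121 + 0.0529 + 0.0900 + 0.0064 + 0.0009 + 0.0625 = 0.2248
B_1 = 1 / 0.2248 = 4.4484
Highest B → broadest niche (most generalist): species 4 (B = 5.63).

species 4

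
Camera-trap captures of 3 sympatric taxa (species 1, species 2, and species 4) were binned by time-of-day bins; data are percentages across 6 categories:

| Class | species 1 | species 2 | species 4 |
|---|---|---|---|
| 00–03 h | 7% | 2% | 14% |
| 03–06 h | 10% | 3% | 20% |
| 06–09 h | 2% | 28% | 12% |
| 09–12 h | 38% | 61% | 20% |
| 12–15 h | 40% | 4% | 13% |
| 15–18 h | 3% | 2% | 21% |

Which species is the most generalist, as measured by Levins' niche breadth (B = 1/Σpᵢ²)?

species 4

Convert percentages to proportions (divide by 100).
Σp_1ᵢ² = 0.07² + 0.10² + 0.02² + 0.38² + 0.40² + 0.03² = 0.0049 + 0.0100 + 0.0004 + 0.1444 + 0.1600 + 0.0009 = 0.3206
B_1 = 1 / 0.3206 = 3.1192
Σp_2ᵢ² = 0.02² + 0.03² + 0.28² + 0.61² + 0.04² + 0.02² = 0.0004 + 0.0009 + 0.0784 + 0.3721 + 0.0016 + 0.0004 = 0.4538
B_2 = 1 / 0.4538 = 2.2036
Σp_4ᵢ² = 0.14² + 0.20² + 0.12² + 0.20² + 0.13² + 0.21² = 0.0196 + 0.0400 + 0.0144 + 0.0400 + 0.0169 + 0.0441 = 0.1750
B_4 = 1 / 0.1750 = 5.7143
Highest B → broadest niche (most generalist): species 4 (B = 5.71).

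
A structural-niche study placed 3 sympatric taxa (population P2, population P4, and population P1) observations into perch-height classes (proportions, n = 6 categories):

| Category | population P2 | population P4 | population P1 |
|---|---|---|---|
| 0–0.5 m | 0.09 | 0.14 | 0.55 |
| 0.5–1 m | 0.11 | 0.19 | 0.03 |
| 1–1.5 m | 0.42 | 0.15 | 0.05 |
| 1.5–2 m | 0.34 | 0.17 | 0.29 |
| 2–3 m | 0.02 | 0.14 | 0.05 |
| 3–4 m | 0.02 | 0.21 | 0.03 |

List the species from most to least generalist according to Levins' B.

Σp_P2ᵢ² = 0.09² + 0.11² + 0.42² + 0.34² + 0.02² + 0.02² = 0.0081 + 0.0121 + 0.1764 + 0.1156 + 0.0004 + 0.0004 = 0.3130
B_P2 = 1 / 0.3130 = 3.1949
Σp_P4ᵢ² = 0.14² + 0.19² + 0.15² + 0.17² + 0.14² + 0.21² = 0.0196 + 0.0361 + 0.0225 + 0.0289 + 0.0196 + 0.0441 = 0.1708
B_P4 = 1 / 0.1708 = 5.8548
Σp_P1ᵢ² = 0.55² + 0.03² + 0.05² + 0.29² + 0.05² + 0.03² = 0.3025 + 0.0009 + 0.0025 + 0.0841 + 0.0025 + 0.0009 = 0.3934
B_P1 = 1 / 0.3934 = 2.5419
Ranking by B (broadest → narrowest): population P4 (5.85) > population P2 (3.19) > population P1 (2.54)

population P4 > population P2 > population P1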